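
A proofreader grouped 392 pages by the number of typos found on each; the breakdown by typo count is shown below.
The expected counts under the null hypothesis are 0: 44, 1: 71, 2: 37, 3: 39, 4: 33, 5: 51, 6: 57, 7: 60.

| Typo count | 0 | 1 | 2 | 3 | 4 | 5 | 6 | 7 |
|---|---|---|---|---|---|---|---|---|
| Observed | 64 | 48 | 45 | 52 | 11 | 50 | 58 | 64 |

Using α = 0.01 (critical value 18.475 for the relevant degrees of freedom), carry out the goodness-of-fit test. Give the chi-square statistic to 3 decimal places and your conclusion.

37.575; reject

cat         O        E   (O−E)²/E
0          64       44     9.0909
1          48       71     7.4507
2          45       37     1.7297
3          52       39     4.3333
4          11       33    14.6667
5          50       51     0.0196
6          58       57     0.0175
7          64       60     0.2667
Sum = 37.575
df = 7. Since 37.575 > 18.475, we reject H₀.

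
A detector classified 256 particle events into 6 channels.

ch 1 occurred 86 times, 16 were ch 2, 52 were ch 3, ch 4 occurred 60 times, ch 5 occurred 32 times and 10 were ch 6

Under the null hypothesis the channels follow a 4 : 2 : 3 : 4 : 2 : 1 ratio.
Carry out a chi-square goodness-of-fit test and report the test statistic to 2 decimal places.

18.40

Ratio total = 16. Expected counts: 256×4/16 = 64, 256×2/16 = 32, 256×3/16 = 48, 256×4/16 = 64, 256×2/16 = 32, 256×1/16 = 16.
χ² = (86−64)²/64 + (16−32)²/32 + (52−48)²/48 + (60−64)²/64 + (32−32)²/32 + (10−16)²/16
   = 7.563 + 8.000 + 0.333 + 0.250 + 0.000 + 2.250
Sum = 18.40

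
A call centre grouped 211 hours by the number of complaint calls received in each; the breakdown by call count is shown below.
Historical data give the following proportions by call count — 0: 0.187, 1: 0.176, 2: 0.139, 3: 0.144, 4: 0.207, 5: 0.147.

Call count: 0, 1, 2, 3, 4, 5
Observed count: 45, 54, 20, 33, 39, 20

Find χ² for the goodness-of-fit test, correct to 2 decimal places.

16.04

Expected counts E_i = n·p_i: 211×0.187 = 39.457, 211×0.176 = 37.136, 211×0.139 = 29.329, 211×0.144 = 30.384, 211×0.207 = 43.677, 211×0.147 = 31.017.
χ² = (45−39.457)²/39.457 + (54−37.136)²/37.136 + (20−29.329)²/29.329 + (33−30.384)²/30.384 + (39−43.677)²/43.677 + (20−31.017)²/31.017
   = 0.779 + 7.658 + 2.967 + 0.225 + 0.501 + 3.913
Sum = 16.04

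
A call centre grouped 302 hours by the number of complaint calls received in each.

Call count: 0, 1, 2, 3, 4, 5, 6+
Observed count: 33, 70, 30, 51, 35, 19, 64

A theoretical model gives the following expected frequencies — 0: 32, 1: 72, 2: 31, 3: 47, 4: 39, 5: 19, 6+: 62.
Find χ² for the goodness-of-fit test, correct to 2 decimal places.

0.93

cat         O        E   (O−E)²/E
0          33       32      0.031
1          70       72      0.056
2          30       31      0.032
3          51       47      0.340
4          35       39      0.410
5          19       19      0.000
6+         64       62      0.065
Sum = 0.93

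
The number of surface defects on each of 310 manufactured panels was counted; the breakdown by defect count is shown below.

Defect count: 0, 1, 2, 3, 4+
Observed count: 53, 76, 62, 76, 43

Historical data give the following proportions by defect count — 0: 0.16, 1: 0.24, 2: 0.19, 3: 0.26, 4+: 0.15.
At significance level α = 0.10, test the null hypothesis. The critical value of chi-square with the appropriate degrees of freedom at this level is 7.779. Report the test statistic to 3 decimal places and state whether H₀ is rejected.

Expected counts E_i = n·p_i: 310×0.16 = 49.6, 310×0.24 = 74.4, 310×0.19 = 58.9, 310×0.26 = 80.6, 310×0.15 = 46.5.
cat         O        E   (O−E)²/E
0          53     49.6     0.2331
1          76     74.4     0.0344
2          62     58.9     0.1632
3          76     80.6     0.2625
4+         43     46.5     0.2634
Sum = 0.957
df = 4. Since 0.957 < 7.779, we do not reject H₀.

0.957; do not reject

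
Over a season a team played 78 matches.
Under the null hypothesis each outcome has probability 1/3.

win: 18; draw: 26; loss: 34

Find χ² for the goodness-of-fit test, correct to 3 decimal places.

4.923

Under H₀ each category has probability 1/3, so each expected count is 78/3 = 26.
win: (18 − 26)²/26 = 64/26 = 2.4615
draw: (26 − 26)²/26 = 0/26 = 0.0000
loss: (34 − 26)²/26 = 64/26 = 2.4615
Sum = 4.923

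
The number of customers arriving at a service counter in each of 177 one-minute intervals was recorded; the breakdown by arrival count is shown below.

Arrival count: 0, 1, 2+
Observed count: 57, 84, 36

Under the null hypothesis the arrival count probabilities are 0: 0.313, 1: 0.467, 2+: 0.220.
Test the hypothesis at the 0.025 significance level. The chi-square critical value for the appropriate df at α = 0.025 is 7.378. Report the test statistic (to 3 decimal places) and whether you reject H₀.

Expected counts E_i = n·p_i: 177×0.313 = 55.401, 177×0.467 = 82.659, 177×0.220 = 38.94.
cat         O        E   (O−E)²/E
0          57   55.401     0.0462
1          84   82.659     0.0218
2+         36    38.94     0.2220
Sum = 0.290
df = 2. Since 0.290 < 7.378, we do not reject H₀.

0.290; do not reject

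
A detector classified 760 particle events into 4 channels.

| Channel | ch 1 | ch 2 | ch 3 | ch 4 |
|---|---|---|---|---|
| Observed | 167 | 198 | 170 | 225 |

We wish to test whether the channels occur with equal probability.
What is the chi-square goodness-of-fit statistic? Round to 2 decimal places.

Expected count for each of the 4 categories: 760/4 = 190.
ch 1: (167 − 190)²/190 = 529/190 = 2.784
ch 2: (198 − 190)²/190 = 64/190 = 0.337
ch 3: (170 − 190)²/190 = 400/190 = 2.105
ch 4: (225 − 190)²/190 = 1225/190 = 6.447
Sum = 11.67

11.67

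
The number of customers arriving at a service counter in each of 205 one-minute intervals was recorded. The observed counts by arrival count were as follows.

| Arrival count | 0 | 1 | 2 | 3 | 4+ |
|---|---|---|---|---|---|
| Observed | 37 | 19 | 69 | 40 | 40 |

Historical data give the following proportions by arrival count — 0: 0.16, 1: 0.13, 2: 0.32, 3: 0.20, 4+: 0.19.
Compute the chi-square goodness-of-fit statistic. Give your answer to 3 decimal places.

2.963

Expected counts E_i = n·p_i: 205×0.16 = 32.8, 205×0.13 = 26.65, 205×0.32 = 65.6, 205×0.20 = 41, 205×0.19 = 38.95.
0: (37 − 32.8)²/32.8 = 17.64/32.8 = 0.5378
1: (19 − 26.65)²/26.65 = 58.5225/26.65 = 2.1960
2: (69 − 65.6)²/65.6 = 11.56/65.6 = 0.1762
3: (40 − 41)²/41 = 1/41 = 0.0244
4+: (40 − 38.95)²/38.95 = 1.1025/38.95 = 0.0283
Sum = 2.963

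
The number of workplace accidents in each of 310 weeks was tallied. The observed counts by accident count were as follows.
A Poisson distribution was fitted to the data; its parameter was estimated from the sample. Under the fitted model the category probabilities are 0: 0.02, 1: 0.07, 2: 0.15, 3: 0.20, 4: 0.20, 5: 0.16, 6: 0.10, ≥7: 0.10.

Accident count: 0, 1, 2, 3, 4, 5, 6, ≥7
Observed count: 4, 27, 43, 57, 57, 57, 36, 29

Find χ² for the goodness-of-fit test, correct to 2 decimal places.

5.18

Expected counts E_i = n·p_i: 310×0.02 = 6.2, 310×0.07 = 21.7, 310×0.15 = 46.5, 310×0.20 = 62, 310×0.20 = 62, 310×0.16 = 49.6, 310×0.10 = 31, 310×0.10 = 31.
cat         O        E   (O−E)²/E
0           4      6.2      0.781
1          27     21.7      1.294
2          43     46.5      0.263
3          57       62      0.403
4          57       62      0.403
5          57     49.6      1.104
6          36       31      0.806
≥7         29       31      0.129
Sum = 5.18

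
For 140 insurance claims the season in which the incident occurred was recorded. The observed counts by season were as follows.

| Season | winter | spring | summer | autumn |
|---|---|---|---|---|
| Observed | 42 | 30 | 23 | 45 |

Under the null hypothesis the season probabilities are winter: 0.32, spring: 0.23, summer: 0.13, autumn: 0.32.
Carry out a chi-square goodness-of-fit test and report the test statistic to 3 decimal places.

1.592

Expected counts E_i = n·p_i: 140×0.32 = 44.8, 140×0.23 = 32.2, 140×0.13 = 18.2, 140×0.32 = 44.8.
χ² = (42−44.8)²/44.8 + (30−32.2)²/32.2 + (23−18.2)²/18.2 + (45−44.8)²/44.8
   = 0.1750 + 0.1503 + 1.2659 + 0.0009
Sum = 1.592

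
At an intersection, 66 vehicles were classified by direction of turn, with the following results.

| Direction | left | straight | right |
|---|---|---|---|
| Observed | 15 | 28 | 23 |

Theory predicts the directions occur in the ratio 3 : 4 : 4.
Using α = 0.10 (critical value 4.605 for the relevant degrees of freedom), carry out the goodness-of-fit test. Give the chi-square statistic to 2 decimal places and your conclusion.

1.21; do not reject

Ratio total = 11. Expected counts: 66×3/11 = 18, 66×4/11 = 24, 66×4/11 = 24.
cat           O        E   (O−E)²/E
left         15       18      0.500
straight     28       24      0.667
right        23       24      0.042
Sum = 1.21
df = 2. Since 1.21 < 4.605, we do not reject H₀.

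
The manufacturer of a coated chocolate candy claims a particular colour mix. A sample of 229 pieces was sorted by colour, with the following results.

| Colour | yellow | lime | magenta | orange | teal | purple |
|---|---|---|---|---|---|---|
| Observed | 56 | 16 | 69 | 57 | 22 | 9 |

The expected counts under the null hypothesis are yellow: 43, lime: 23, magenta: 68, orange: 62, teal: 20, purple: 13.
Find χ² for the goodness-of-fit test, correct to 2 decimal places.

7.91

cat          O        E   (O−E)²/E
yellow      56       43      3.930
lime        16       23      2.130
magenta     69       68      0.015
orange      57       62      0.403
teal        22       20      0.200
purple       9       13      1.231
Sum = 7.91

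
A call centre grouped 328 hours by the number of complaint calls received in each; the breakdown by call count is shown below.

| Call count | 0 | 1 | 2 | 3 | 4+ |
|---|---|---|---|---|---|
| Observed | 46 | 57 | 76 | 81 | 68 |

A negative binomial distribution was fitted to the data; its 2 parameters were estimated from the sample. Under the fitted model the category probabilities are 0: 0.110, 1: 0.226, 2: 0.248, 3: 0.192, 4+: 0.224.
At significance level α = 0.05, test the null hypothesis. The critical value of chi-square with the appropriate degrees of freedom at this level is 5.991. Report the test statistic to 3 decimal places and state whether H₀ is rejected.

Expected counts E_i = n·p_i: 328×0.110 = 36.08, 328×0.226 = 74.128, 328×0.248 = 81.344, 328×0.192 = 62.976, 328×0.224 = 73.472.
0: (46 − 36.08)²/36.08 = 98.4064/36.08 = 2.7275
1: (57 − 74.128)²/74.128 = 293.368384/74.128 = 3.9576
2: (76 − 81.344)²/81.344 = 28.558336/81.344 = 0.3511
3: (81 − 62.976)²/62.976 = 324.864576/62.976 = 5.1585
4+: (68 − 73.472)²/73.472 = 29.942784/73.472 = 0.4075
Sum = 12.602
df = 2. Since 12.602 > 5.991, we reject H₀.

12.602; reject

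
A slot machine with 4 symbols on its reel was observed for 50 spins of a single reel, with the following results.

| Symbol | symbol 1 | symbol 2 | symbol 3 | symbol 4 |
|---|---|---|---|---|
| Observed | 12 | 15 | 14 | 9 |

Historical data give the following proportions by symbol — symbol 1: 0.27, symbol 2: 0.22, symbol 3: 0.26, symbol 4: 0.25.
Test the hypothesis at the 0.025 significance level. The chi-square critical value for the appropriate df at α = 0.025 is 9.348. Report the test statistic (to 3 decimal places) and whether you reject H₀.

2.678; do not reject

Expected counts E_i = n·p_i: 50×0.27 = 13.5, 50×0.22 = 11, 50×0.26 = 13, 50×0.25 = 12.5.
symbol 1: (12 − 13.5)²/13.5 = 2.25/13.5 = 0.1667
symbol 2: (15 − 11)²/11 = 16/11 = 1.4545
symbol 3: (14 − 13)²/13 = 1/13 = 0.0769
symbol 4: (9 − 12.5)²/12.5 = 12.25/12.5 = 0.9800
Sum = 2.678
df = 3. Since 2.678 < 9.348, we do not reject H₀.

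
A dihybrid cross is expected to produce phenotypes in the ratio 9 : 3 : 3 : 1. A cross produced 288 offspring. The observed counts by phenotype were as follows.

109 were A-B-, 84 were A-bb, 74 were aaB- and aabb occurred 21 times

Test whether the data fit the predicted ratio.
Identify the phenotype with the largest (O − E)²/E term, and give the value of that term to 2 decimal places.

A-B-, 17.34

Ratio total = 16. Expected counts: 288×9/16 = 162, 288×3/16 = 54, 288×3/16 = 54, 288×1/16 = 18.
A-B-: (109 − 162)²/162 = 2809/162 = 17.340
A-bb: (84 − 54)²/54 = 900/54 = 16.667
aaB-: (74 − 54)²/54 = 400/54 = 7.407
aabb: (21 − 18)²/18 = 9/18 = 0.500
The largest term is for A-B-: 17.34.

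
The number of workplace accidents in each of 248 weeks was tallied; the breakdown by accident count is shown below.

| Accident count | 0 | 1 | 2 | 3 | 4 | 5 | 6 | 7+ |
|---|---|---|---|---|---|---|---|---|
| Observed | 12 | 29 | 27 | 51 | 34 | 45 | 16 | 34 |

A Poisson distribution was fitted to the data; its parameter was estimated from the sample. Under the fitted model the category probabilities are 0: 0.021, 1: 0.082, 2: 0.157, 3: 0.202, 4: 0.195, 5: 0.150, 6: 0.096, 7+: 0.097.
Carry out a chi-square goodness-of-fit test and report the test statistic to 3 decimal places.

Expected counts E_i = n·p_i: 248×0.021 = 5.208, 248×0.082 = 20.336, 248×0.157 = 38.936, 248×0.202 = 50.096, 248×0.195 = 48.36, 248×0.150 = 37.2, 248×0.096 = 23.808, 248×0.097 = 24.056.
0: (12 − 5.208)²/5.208 = 46.131264/5.208 = 8.8578
1: (29 − 20.336)²/20.336 = 75.064896/20.336 = 3.6912
2: (27 − 38.936)²/38.936 = 142.468096/38.936 = 3.6590
3: (51 − 50.096)²/50.096 = 0.817216/50.096 = 0.0163
4: (34 − 48.36)²/48.36 = 206.2096/48.36 = 4.2641
5: (45 − 37.2)²/37.2 = 60.84/37.2 = 1.6355
6: (16 − 23.808)²/23.808 = 60.964864/23.808 = 2.5607
7+: (34 − 24.056)²/24.056 = 98.883136/24.056 = 4.1105
Sum = 28.795

28.795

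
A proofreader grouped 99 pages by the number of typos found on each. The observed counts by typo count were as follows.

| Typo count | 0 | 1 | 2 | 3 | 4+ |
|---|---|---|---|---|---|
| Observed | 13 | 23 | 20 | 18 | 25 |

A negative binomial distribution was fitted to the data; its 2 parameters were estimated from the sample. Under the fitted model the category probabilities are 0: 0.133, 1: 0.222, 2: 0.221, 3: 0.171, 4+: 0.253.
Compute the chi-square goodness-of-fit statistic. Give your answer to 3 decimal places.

Expected counts E_i = n·p_i: 99×0.133 = 13.167, 99×0.222 = 21.978, 99×0.221 = 21.879, 99×0.171 = 16.929, 99×0.253 = 25.047.
0: (13 − 13.167)²/13.167 = 0.027889/13.167 = 0.0021
1: (23 − 21.978)²/21.978 = 1.044484/21.978 = 0.0475
2: (20 − 21.879)²/21.879 = 3.530641/21.879 = 0.1614
3: (18 − 16.929)²/16.929 = 1.147041/16.929 = 0.0678
4+: (25 − 25.047)²/25.047 = 0.002209/25.047 = 0.0001
Sum = 0.279

0.279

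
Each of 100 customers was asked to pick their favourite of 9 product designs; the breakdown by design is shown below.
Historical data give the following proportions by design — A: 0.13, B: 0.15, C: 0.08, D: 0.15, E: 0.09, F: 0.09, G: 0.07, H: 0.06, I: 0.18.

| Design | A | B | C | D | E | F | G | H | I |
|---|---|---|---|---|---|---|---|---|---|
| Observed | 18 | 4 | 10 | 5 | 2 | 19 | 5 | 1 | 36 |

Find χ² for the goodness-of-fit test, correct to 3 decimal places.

56.450

Expected counts E_i = n·p_i: 100×0.13 = 13, 100×0.15 = 15, 100×0.08 = 8, 100×0.15 = 15, 100×0.09 = 9, 100×0.09 = 9, 100×0.07 = 7, 100×0.06 = 6, 100×0.18 = 18.
cat         O        E   (O−E)²/E
A          18       13     1.9231
B           4       15     8.0667
C          10        8     0.5000
D           5       15     6.6667
E           2        9     5.4444
F          19        9    11.1111
G           5        7     0.5714
H           1        6     4.1667
I          36       18    18.0000
Sum = 56.450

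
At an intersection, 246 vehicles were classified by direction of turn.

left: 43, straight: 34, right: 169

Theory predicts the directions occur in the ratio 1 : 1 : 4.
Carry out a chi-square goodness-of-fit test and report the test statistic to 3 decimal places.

1.445

Ratio total = 6. Expected counts: 246×1/6 = 41, 246×1/6 = 41, 246×4/6 = 164.
χ² = (43−41)²/41 + (34−41)²/41 + (169−164)²/164
   = 0.0976 + 1.1951 + 0.1524
Sum = 1.445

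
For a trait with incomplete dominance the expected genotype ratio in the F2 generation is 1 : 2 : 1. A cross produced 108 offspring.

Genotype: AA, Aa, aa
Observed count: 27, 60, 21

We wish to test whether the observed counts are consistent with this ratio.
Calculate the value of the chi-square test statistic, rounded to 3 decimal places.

2.000

Ratio total = 4. Expected counts: 108×1/4 = 27, 108×2/4 = 54, 108×1/4 = 27.
χ² = (27−27)²/27 + (60−54)²/54 + (21−27)²/27
   = 0.0000 + 0.6667 + 1.3333
Sum = 2.000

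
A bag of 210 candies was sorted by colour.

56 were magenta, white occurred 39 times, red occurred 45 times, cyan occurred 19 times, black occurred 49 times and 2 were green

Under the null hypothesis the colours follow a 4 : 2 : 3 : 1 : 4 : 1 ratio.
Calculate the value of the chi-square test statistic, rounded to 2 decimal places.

17.48

Ratio total = 15. Expected counts: 210×4/15 = 56, 210×2/15 = 28, 210×3/15 = 42, 210×1/15 = 14, 210×4/15 = 56, 210×1/15 = 14.
χ² = (56−56)²/56 + (39−28)²/28 + (45−42)²/42 + (19−14)²/14 + (49−56)²/56 + (2−14)²/14
   = 0.000 + 4.321 + 0.214 + 1.786 + 0.875 + 10.286
Sum = 17.48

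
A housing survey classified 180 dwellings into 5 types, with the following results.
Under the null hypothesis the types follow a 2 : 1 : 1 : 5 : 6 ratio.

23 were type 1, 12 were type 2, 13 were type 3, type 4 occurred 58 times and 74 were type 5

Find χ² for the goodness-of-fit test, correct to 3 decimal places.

0.247

Ratio total = 15. Expected counts: 180×2/15 = 24, 180×1/15 = 12, 180×1/15 = 12, 180×5/15 = 60, 180×6/15 = 72.
χ² = (23−24)²/24 + (12−12)²/12 + (13−12)²/12 + (58−60)²/60 + (74−72)²/72
   = 0.0417 + 0.0000 + 0.0833 + 0.0667 + 0.0556
Sum = 0.247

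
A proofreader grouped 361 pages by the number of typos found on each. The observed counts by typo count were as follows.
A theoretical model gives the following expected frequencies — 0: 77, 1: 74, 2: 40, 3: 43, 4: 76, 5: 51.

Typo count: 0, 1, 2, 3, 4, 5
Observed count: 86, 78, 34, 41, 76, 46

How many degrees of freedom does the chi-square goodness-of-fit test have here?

There are k = 6 categories and no parameters were estimated from the data, so df = 6 − 1 = 5.

5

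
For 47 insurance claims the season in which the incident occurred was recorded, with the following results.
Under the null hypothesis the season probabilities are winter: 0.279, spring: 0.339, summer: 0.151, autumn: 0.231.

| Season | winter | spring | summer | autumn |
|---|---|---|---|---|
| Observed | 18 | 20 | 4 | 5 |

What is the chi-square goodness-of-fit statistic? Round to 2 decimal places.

7.37

Expected counts E_i = n·p_i: 47×0.279 = 13.113, 47×0.339 = 15.933, 47×0.151 = 7.097, 47×0.231 = 10.857.
χ² = (18−13.113)²/13.113 + (20−15.933)²/15.933 + (4−7.097)²/7.097 + (5−10.857)²/10.857
   = 1.821 + 1.038 + 1.351 + 3.160
Sum = 7.37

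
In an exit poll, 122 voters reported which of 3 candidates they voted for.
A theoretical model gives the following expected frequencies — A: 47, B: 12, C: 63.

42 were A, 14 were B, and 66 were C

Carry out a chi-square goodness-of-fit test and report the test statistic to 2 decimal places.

1.01

cat         O        E   (O−E)²/E
A          42       47      0.532
B          14       12      0.333
C          66       63      0.143
Sum = 1.01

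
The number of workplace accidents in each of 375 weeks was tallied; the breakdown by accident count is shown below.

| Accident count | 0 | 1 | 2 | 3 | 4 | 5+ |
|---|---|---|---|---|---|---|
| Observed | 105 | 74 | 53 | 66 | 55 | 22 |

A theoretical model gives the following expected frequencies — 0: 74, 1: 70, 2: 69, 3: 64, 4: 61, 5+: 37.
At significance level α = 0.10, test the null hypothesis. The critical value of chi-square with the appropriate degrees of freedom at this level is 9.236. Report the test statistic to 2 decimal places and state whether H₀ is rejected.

23.66; reject

cat         O        E   (O−E)²/E
0         105       74     12.986
1          74       70      0.229
2          53       69      3.710
3          66       64      0.063
4          55       61      0.590
5+         22       37      6.081
Sum = 23.66
df = 5. Since 23.66 > 9.236, we reject H₀.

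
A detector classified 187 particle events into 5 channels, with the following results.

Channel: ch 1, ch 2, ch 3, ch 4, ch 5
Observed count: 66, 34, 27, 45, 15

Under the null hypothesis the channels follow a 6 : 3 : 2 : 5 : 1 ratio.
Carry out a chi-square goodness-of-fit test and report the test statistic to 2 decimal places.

Ratio total = 17. Expected counts: 187×6/17 = 66, 187×3/17 = 33, 187×2/17 = 22, 187×5/17 = 55, 187×1/17 = 11.
ch 1: (66 − 66)²/66 = 0/66 = 0.000
ch 2: (34 − 33)²/33 = 1/33 = 0.030
ch 3: (27 − 22)²/22 = 25/22 = 1.136
ch 4: (45 − 55)²/55 = 100/55 = 1.818
ch 5: (15 − 11)²/11 = 16/11 = 1.455
Sum = 4.44

4.44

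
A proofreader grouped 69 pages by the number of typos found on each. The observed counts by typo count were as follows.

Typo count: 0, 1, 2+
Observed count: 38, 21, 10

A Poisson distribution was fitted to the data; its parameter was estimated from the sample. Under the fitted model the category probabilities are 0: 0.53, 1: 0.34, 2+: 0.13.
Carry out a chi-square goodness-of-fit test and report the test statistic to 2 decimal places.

Expected counts E_i = n·p_i: 69×0.53 = 36.57, 69×0.34 = 23.46, 69×0.13 = 8.97.
0: (38 − 36.57)²/36.57 = 2.0449/36.57 = 0.056
1: (21 − 23.46)²/23.46 = 6.0516/23.46 = 0.258
2+: (10 − 8.97)²/8.97 = 1.0609/8.97 = 0.118
Sum = 0.43

0.43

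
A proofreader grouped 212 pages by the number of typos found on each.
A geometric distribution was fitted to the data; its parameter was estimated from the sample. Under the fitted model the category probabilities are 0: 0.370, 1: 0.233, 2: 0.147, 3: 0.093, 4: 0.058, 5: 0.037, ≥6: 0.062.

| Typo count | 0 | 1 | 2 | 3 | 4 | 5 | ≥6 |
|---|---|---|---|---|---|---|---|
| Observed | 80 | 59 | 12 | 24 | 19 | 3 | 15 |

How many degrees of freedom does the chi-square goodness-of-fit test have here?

5

There are k = 7 categories and 1 parameter estimated from the data, so df = 7 − 1 − 1 = 5.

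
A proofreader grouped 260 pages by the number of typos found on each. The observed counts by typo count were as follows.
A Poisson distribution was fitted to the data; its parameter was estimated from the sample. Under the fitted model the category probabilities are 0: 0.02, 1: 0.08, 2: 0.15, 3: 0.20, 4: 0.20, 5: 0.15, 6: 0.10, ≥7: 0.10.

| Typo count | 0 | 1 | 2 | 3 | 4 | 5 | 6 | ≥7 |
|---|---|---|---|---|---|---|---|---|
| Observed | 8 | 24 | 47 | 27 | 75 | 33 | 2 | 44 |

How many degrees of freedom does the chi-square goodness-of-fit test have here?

There are k = 8 categories and 1 parameter estimated from the data, so df = 8 − 1 − 1 = 6.

6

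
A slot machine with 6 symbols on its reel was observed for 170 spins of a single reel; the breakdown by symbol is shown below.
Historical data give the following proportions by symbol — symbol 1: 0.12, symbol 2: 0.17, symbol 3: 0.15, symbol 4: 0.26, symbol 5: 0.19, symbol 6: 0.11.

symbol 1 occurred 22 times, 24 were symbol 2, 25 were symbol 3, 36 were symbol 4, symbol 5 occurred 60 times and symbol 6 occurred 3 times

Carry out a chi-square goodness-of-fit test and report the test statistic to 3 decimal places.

Expected counts E_i = n·p_i: 170×0.12 = 20.4, 170×0.17 = 28.9, 170×0.15 = 25.5, 170×0.26 = 44.2, 170×0.19 = 32.3, 170×0.11 = 18.7.
symbol 1: (22 − 20.4)²/20.4 = 2.56/20.4 = 0.1255
symbol 2: (24 − 28.9)²/28.9 = 24.01/28.9 = 0.8308
symbol 3: (25 − 25.5)²/25.5 = 0.25/25.5 = 0.0098
symbol 4: (36 − 44.2)²/44.2 = 67.24/44.2 = 1.5213
symbol 5: (60 − 32.3)²/32.3 = 767.29/32.3 = 23.7551
symbol 6: (3 − 18.7)²/18.7 = 246.49/18.7 = 13.1813
Sum = 39.424

39.424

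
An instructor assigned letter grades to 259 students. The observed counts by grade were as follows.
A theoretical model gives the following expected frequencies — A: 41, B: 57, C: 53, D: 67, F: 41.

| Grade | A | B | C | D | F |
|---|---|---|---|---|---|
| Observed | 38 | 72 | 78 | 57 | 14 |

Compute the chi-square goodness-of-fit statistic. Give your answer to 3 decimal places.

A: (38 − 41)²/41 = 9/41 = 0.2195
B: (72 − 57)²/57 = 225/57 = 3.9474
C: (78 − 53)²/53 = 625/53 = 11.7925
D: (57 − 67)²/67 = 100/67 = 1.4925
F: (14 − 41)²/41 = 729/41 = 17.7805
Sum = 35.232

35.232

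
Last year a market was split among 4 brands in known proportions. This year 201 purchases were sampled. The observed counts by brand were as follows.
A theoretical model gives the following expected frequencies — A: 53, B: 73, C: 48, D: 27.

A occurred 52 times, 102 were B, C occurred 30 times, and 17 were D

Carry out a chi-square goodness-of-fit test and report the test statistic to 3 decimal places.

cat         O        E   (O−E)²/E
A          52       53     0.0189
B         102       73    11.5205
C          30       48     6.7500
D          17       27     3.7037
Sum = 21.993

21.993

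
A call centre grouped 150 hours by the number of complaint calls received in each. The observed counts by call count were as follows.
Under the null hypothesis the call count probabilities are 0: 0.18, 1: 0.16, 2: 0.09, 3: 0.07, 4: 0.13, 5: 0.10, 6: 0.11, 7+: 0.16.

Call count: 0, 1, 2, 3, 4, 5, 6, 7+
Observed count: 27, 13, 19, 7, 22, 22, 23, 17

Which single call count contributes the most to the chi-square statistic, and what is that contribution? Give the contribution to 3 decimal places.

1, 5.042

Expected counts E_i = n·p_i: 150×0.18 = 27, 150×0.16 = 24, 150×0.09 = 13.5, 150×0.07 = 10.5, 150×0.13 = 19.5, 150×0.10 = 15, 150×0.11 = 16.5, 150×0.16 = 24.
cat         O        E   (O−E)²/E
0          27       27     0.0000
1          13       24     5.0417
2          19     13.5     2.2407
3           7     10.5     1.1667
4          22     19.5     0.3205
5          22       15     3.2667
6          23     16.5     2.5606
7+         17       24     2.0417
The largest term is for 1: 5.042.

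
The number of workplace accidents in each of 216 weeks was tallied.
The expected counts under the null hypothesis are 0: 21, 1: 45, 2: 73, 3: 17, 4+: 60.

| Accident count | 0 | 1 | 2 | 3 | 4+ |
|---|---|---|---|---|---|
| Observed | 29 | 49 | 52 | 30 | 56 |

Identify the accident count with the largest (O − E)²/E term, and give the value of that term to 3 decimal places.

3, 9.941

χ² = (29−21)²/21 + (49−45)²/45 + (52−73)²/73 + (30−17)²/17 + (56−60)²/60
   = 3.0476 + 0.3556 + 6.0411 + 9.9412 + 0.2667
The largest term is for 3: 9.941.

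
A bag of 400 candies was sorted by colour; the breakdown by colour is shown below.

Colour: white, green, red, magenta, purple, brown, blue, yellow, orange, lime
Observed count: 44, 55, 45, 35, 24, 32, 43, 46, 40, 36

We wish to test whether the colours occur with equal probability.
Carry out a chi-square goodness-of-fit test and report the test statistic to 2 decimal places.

Under H₀ each category has probability 1/10, so each expected count is 400/10 = 40.
cat          O        E   (O−E)²/E
white       44       40      0.400
green       55       40      5.625
red         45       40      0.625
magenta     35       40      0.625
purple      24       40      6.400
brown       32       40      1.600
blue        43       40      0.225
yellow      46       40      0.900
orange      40       40      0.000
lime        36       40      0.400
Sum = 16.80

16.80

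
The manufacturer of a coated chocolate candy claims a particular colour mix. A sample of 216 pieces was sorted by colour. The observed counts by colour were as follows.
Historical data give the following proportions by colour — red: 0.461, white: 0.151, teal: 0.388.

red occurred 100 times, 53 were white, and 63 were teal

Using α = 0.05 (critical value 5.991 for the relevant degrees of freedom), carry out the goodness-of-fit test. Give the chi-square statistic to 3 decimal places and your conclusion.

Expected counts E_i = n·p_i: 216×0.461 = 99.576, 216×0.151 = 32.616, 216×0.388 = 83.808.
cat         O        E   (O−E)²/E
red       100   99.576     0.0018
white      53   32.616    12.7394
teal       63   83.808     5.1662
Sum = 17.907
df = 2. Since 17.907 > 5.991, we reject H₀.

17.907; reject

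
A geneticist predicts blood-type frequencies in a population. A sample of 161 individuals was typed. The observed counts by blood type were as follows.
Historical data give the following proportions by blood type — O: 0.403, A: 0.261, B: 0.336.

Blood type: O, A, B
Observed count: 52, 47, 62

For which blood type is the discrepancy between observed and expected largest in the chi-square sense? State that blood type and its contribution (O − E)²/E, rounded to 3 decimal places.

Expected counts E_i = n·p_i: 161×0.403 = 64.883, 161×0.261 = 42.021, 161×0.336 = 54.096.
O: (52 − 64.883)²/64.883 = 165.971689/64.883 = 2.5580
A: (47 − 42.021)²/42.021 = 24.790441/42.021 = 0.5900
B: (62 − 54.096)²/54.096 = 62.473216/54.096 = 1.1549
The largest term is for O: 2.558.

O, 2.558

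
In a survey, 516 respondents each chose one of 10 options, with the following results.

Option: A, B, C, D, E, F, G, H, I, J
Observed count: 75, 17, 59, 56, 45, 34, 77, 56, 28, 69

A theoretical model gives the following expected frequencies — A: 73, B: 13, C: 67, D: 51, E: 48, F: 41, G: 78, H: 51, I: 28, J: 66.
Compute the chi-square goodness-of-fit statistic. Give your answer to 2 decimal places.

4.75

A: (75 − 73)²/73 = 4/73 = 0.055
B: (17 − 13)²/13 = 16/13 = 1.231
C: (59 − 67)²/67 = 64/67 = 0.955
D: (56 − 51)²/51 = 25/51 = 0.490
E: (45 − 48)²/48 = 9/48 = 0.188
F: (34 − 41)²/41 = 49/41 = 1.195
G: (77 − 78)²/78 = 1/78 = 0.013
H: (56 − 51)²/51 = 25/51 = 0.490
I: (28 − 28)²/28 = 0/28 = 0.000
J: (69 − 66)²/66 = 9/66 = 0.136
Sum = 4.75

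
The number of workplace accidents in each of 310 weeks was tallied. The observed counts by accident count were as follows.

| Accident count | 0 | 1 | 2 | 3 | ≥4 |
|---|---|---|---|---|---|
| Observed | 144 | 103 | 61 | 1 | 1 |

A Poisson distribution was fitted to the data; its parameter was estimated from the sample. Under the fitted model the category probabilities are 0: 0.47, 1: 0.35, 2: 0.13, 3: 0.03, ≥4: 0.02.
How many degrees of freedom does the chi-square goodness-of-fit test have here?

There are k = 5 categories and 1 parameter estimated from the data, so df = 5 − 1 − 1 = 3.

3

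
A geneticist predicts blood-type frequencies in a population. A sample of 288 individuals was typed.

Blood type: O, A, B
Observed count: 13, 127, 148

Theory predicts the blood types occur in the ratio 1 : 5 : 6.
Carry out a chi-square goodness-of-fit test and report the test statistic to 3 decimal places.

Ratio total = 12. Expected counts: 288×1/12 = 24, 288×5/12 = 120, 288×6/12 = 144.
cat         O        E   (O−E)²/E
O          13       24     5.0417
A         127      120     0.4083
B         148      144     0.1111
Sum = 5.561

5.561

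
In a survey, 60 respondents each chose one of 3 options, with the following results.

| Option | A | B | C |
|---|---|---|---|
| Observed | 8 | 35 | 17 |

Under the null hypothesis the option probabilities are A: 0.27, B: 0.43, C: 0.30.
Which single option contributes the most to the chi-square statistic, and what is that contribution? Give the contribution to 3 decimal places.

Expected counts E_i = n·p_i: 60×0.27 = 16.2, 60×0.43 = 25.8, 60×0.30 = 18.
cat         O        E   (O−E)²/E
A           8     16.2     4.1506
B          35     25.8     3.2806
C          17       18     0.0556
The largest term is for A: 4.151.

A, 4.151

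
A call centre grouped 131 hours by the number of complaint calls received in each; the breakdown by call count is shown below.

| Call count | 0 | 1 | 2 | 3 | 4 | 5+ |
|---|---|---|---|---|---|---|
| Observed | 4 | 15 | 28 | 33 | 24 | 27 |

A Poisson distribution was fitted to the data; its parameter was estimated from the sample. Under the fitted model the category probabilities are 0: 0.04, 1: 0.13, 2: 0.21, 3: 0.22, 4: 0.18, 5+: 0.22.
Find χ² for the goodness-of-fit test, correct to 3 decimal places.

Expected counts E_i = n·p_i: 131×0.04 = 5.24, 131×0.13 = 17.03, 131×0.21 = 27.51, 131×0.22 = 28.82, 131×0.18 = 23.58, 131×0.22 = 28.82.
χ² = (4−5.24)²/5.24 + (15−17.03)²/17.03 + (28−27.51)²/27.51 + (33−28.82)²/28.82 + (24−23.58)²/23.58 + (27−28.82)²/28.82
   = 0.2934 + 0.2420 + 0.0087 + 0.6063 + 0.0075 + 0.1149
Sum = 1.273

1.273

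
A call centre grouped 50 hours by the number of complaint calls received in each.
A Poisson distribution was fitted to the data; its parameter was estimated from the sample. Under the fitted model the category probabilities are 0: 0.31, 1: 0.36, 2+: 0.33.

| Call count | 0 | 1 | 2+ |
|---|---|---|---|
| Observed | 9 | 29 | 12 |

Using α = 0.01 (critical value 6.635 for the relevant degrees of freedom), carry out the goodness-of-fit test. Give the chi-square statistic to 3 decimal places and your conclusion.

Expected counts E_i = n·p_i: 50×0.31 = 15.5, 50×0.36 = 18, 50×0.33 = 16.5.
cat         O        E   (O−E)²/E
0           9     15.5     2.7258
1          29       18     6.7222
2+         12     16.5     1.2273
Sum = 10.675
df = 1. Since 10.675 > 6.635, we reject H₀.

10.675; reject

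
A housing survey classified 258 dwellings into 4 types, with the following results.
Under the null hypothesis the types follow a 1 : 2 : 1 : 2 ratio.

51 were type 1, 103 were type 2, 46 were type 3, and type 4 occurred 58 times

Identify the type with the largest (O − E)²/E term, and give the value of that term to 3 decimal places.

Ratio total = 6. Expected counts: 258×1/6 = 43, 258×2/6 = 86, 258×1/6 = 43, 258×2/6 = 86.
χ² = (51−43)²/43 + (103−86)²/86 + (46−43)²/43 + (58−86)²/86
   = 1.4884 + 3.3605 + 0.2093 + 9.1163
The largest term is for type 4: 9.116.

type 4, 9.116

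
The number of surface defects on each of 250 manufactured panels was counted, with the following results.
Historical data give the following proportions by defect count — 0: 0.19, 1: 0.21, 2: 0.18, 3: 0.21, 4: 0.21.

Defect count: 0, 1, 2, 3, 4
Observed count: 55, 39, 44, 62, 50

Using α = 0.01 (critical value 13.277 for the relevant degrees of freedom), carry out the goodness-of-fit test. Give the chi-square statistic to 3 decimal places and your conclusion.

Expected counts E_i = n·p_i: 250×0.19 = 47.5, 250×0.21 = 52.5, 250×0.18 = 45, 250×0.21 = 52.5, 250×0.21 = 52.5.
χ² = (55−47.5)²/47.5 + (39−52.5)²/52.5 + (44−45)²/45 + (62−52.5)²/52.5 + (50−52.5)²/52.5
   = 1.1842 + 3.4714 + 0.0222 + 1.7190 + 0.1190
Sum = 6.516
df = 4. Since 6.516 < 13.277, we do not reject H₀.

6.516; do not reject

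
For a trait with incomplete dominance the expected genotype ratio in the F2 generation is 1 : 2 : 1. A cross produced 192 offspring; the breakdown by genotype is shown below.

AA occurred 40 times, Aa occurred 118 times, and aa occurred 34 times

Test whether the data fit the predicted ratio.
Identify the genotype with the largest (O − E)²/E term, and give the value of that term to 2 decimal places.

Aa, 5.04

Ratio total = 4. Expected counts: 192×1/4 = 48, 192×2/4 = 96, 192×1/4 = 48.
cat         O        E   (O−E)²/E
AA         40       48      1.333
Aa        118       96      5.042
aa         34       48      4.083
The largest term is for Aa: 5.04.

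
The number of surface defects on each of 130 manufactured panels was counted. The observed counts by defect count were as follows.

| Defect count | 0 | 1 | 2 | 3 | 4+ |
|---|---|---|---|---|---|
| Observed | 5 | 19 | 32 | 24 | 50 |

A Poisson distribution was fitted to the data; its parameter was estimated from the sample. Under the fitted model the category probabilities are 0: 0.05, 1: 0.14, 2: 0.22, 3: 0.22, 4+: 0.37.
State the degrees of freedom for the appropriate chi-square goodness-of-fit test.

3

There are k = 5 categories and 1 parameter estimated from the data, so df = 5 − 1 − 1 = 3.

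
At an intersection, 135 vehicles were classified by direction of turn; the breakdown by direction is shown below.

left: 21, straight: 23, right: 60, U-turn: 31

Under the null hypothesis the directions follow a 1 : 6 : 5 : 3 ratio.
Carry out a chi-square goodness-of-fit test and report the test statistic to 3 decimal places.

Ratio total = 15. Expected counts: 135×1/15 = 9, 135×6/15 = 54, 135×5/15 = 45, 135×3/15 = 27.
left: (21 − 9)²/9 = 144/9 = 16.0000
straight: (23 − 54)²/54 = 961/54 = 17.7963
right: (60 − 45)²/45 = 225/45 = 5.0000
U-turn: (31 − 27)²/27 = 16/27 = 0.5926
Sum = 39.389

39.389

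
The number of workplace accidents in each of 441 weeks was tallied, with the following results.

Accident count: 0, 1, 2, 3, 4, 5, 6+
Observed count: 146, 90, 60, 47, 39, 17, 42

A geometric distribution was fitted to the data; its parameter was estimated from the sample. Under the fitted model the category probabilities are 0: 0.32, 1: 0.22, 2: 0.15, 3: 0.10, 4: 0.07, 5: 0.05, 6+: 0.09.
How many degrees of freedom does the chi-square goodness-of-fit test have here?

There are k = 7 categories and 1 parameter estimated from the data, so df = 7 − 1 − 1 = 5.

5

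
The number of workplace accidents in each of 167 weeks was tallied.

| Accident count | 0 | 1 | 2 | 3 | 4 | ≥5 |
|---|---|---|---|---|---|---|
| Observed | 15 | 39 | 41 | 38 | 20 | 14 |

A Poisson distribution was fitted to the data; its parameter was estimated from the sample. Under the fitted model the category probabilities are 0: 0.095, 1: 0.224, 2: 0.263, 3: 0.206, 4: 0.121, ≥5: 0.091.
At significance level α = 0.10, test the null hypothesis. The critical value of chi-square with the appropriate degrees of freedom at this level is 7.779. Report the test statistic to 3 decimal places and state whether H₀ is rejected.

Expected counts E_i = n·p_i: 167×0.095 = 15.865, 167×0.224 = 37.408, 167×0.263 = 43.921, 167×0.206 = 34.402, 167×0.121 = 20.207, 167×0.091 = 15.197.
χ² = (15−15.865)²/15.865 + (39−37.408)²/37.408 + (41−43.921)²/43.921 + (38−34.402)²/34.402 + (20−20.207)²/20.207 + (14−15.197)²/15.197
   = 0.0472 + 0.0678 + 0.1943 + 0.3763 + 0.0021 + 0.0943
Sum = 0.782
df = 4. Since 0.782 < 7.779, we do not reject H₀.

0.782; do not reject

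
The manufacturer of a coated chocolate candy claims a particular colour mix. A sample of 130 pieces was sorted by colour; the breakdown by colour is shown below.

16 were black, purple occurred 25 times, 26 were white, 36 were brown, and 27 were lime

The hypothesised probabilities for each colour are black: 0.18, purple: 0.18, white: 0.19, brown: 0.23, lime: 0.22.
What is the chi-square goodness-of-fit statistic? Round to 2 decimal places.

3.85

Expected counts E_i = n·p_i: 130×0.18 = 23.4, 130×0.18 = 23.4, 130×0.19 = 24.7, 130×0.23 = 29.9, 130×0.22 = 28.6.
χ² = (16−23.4)²/23.4 + (25−23.4)²/23.4 + (26−24.7)²/24.7 + (36−29.9)²/29.9 + (27−28.6)²/28.6
   = 2.340 + 0.109 + 0.068 + 1.244 + 0.090
Sum = 3.85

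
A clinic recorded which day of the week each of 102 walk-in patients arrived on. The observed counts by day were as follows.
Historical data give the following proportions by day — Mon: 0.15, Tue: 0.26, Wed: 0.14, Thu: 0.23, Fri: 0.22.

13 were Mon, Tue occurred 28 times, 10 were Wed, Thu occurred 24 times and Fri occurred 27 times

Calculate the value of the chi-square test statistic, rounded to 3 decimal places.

2.650

Expected counts E_i = n·p_i: 102×0.15 = 15.3, 102×0.26 = 26.52, 102×0.14 = 14.28, 102×0.23 = 23.46, 102×0.22 = 22.44.
Mon: (13 − 15.3)²/15.3 = 5.29/15.3 = 0.3458
Tue: (28 − 26.52)²/26.52 = 2.1904/26.52 = 0.0826
Wed: (10 − 14.28)²/14.28 = 18.3184/14.28 = 1.2828
Thu: (24 − 23.46)²/23.46 = 0.2916/23.46 = 0.0124
Fri: (27 − 22.44)²/22.44 = 20.7936/22.44 = 0.9266
Sum = 2.650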